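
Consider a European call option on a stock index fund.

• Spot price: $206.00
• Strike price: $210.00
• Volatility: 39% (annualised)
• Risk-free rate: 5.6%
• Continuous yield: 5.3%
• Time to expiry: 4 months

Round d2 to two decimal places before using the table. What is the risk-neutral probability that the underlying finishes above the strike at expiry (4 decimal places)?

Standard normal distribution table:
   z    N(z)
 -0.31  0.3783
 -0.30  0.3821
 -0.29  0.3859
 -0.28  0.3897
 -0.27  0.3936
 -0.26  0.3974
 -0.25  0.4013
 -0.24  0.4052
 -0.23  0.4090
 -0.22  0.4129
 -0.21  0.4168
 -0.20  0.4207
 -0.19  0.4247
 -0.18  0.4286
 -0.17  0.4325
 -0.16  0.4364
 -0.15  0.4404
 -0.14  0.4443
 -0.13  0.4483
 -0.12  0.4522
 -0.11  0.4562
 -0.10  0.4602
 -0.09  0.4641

0.4247

σ√T = 0.39·√0.3333 = 0.2252
d₁ = [ln(206/210) + (0.056 − 0.053 + 0.39²/2)·0.3333] / 0.2252 = [-0.0192 + 0.0264] / 0.2252 = 0.0316 ⇒ 0.03
d₂ = d₁ − σ√T = 0.0316 − 0.2252 = -0.1936 ⇒ -0.19
Risk-neutral Pr[S_T > K] = N(d₂) = N(-0.19) = 0.4247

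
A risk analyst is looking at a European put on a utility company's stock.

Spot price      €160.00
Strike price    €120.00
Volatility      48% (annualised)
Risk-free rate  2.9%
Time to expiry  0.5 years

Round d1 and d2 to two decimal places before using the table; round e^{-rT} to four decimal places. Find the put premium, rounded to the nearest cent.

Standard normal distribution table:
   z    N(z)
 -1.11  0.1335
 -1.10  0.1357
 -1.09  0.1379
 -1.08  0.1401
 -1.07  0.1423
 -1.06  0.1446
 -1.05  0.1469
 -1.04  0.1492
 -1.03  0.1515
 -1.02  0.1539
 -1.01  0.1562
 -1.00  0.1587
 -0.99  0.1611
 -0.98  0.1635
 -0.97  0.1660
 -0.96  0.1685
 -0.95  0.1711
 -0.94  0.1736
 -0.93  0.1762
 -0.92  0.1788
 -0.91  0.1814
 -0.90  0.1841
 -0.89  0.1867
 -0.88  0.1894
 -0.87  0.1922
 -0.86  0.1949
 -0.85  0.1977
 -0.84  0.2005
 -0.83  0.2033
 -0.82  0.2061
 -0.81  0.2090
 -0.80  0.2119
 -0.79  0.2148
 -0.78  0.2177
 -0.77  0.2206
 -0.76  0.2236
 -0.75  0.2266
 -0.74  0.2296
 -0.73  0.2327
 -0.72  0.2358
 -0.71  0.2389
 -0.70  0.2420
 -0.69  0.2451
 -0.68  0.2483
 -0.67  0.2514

σ√T = 0.48·√0.5 = 0.3394
d₁ = [ln(160/120) + (0.029 + 0.48²/2)·0.5] / 0.3394 = [0.2877 + 0.0721] / 0.3394 = 1.0600 which rounds to 1.06
d₂ = d₁ − σ√T = 1.0600 − 0.3394 = 0.7206 which rounds to 0.72
exp(−rT) = exp(−0.029·0.5) = 0.9856
N(−d₂) = N(-0.72) = 0.2358;  N(−d₁) = N(-1.06) = 0.1446
P = 120·0.9856·0.2358 − 160·0.1446 = 27.8885 − 23.1360 = 4.7525

€4.75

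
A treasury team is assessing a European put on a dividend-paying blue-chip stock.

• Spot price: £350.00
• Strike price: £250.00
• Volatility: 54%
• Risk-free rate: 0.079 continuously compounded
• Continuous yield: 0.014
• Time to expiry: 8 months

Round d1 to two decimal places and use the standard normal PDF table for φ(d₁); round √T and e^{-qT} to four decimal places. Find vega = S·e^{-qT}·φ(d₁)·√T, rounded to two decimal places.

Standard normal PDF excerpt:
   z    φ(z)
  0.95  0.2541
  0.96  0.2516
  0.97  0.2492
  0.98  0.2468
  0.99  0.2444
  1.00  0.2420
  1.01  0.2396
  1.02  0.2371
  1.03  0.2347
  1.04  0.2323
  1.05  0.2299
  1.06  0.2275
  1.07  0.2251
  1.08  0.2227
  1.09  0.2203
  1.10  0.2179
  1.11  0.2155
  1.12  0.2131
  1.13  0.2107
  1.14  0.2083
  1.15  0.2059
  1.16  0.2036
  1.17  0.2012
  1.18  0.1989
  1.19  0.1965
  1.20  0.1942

63.05

σ√T = 0.54·√0.6667 = 0.4409
d₁ = [ln(350/250) + (0.079 − 0.014 + 0.54²/2)·0.6667] / 0.4409 = [0.3365 + 0.1405] / 0.4409 = 1.0819 ⇒ 1.08
√T = √0.6667 = 0.8165
φ(d₁) = φ(1.08) = 0.2227
e^(−qT) = e^(−0.014·0.6667) = 0.9907
vega = S·e^(−qT)·φ(d₁)·√T = 350·0.9907·0.2227·0.8165 = 63.0502
(The call has the same vega.)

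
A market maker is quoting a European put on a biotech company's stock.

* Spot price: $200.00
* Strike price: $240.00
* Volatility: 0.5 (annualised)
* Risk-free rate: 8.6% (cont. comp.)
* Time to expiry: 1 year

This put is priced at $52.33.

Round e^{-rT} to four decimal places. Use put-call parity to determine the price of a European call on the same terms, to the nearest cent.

$32.11

e^(−rT) = e^(−0.086·1) = 0.9176
Put-call parity: C − P = S − K·e^(−rT) = 200 − 240·0.9176 = 200 − 220.2240 = -20.2240
C = P + (C − P) = 52.33 + (-20.2240) = 32.1060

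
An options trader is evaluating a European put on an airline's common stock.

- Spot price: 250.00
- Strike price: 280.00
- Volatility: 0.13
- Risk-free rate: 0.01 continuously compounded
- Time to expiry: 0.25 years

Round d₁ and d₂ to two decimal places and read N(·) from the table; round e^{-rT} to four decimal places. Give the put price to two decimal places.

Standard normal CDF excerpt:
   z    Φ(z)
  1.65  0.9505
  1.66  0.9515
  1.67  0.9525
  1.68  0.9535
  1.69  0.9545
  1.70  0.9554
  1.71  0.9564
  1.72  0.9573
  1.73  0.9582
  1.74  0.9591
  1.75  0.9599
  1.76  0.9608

σ√T = 0.13·√0.25 = 0.0650
d₁ = [ln(250/280) + (0.01 + 0.13²/2)·0.25] / 0.0650 = [-0.1133 + 0.0046] / 0.0650 = -1.6726 which rounds to -1.67
d₂ = d₁ − σ√T = -1.6726 − 0.0650 = -1.7376 which rounds to -1.74
e^(−rT) = e^(−0.01·0.25) = 0.9975
N(−d₂) = N(1.74) = 0.9591;  N(−d₁) = N(1.67) = 0.9525
P = 280·0.9975·0.9591 − 250·0.9525 = 267.8766 − 238.1250 = 29.7516

29.75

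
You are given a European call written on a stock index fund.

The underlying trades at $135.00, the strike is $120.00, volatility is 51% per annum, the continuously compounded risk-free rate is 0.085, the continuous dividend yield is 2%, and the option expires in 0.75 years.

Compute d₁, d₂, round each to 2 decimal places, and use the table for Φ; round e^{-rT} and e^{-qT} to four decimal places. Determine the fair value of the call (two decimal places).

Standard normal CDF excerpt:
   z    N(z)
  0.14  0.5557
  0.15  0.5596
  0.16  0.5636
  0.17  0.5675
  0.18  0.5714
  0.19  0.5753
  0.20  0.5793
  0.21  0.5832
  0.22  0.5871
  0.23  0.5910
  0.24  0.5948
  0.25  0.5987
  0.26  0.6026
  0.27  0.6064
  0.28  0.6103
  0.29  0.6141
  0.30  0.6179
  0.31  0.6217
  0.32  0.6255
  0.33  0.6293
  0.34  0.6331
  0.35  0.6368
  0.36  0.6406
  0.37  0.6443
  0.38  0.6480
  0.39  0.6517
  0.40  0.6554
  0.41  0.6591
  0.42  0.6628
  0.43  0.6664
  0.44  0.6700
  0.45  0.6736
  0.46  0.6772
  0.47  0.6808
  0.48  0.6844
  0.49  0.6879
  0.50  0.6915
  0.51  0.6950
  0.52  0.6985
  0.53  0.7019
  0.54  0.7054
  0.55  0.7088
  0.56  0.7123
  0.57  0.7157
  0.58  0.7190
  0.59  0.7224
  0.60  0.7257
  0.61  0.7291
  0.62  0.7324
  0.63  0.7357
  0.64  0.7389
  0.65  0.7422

σ√T = 0.51 × 0.8660 = 0.4417
d₁ = [ln(135/120) + (0.085 − 0.02 + ½·0.51²)·0.75] / (σ√T) = (0.1178 + 0.1463) / 0.4417 = 0.5979 → 0.60
d₂ = 0.5979 − 0.4417 = 0.1562 → 0.16
e^(−qT) = e^(−0.02·0.75) = 0.9851;  e^(−rT) = e^(−0.085·0.75) = 0.9382
N(d₁) = N(0.60) = 0.7257;  N(d₂) = N(0.16) = 0.5636
C = 135·0.9851·0.7257 − 120·0.9382·0.5636 = 96.5098 − 63.4523 = 33.0574

$33.06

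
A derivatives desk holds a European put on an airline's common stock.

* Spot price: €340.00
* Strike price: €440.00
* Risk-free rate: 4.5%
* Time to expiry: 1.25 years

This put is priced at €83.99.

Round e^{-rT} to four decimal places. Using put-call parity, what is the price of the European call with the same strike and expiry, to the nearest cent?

exp(−rT) = exp(−0.045·1.25) = 0.9453
Put-call parity: C − P = S − K·e^(−rT) = 340 − 440·0.9453 = 340 − 415.9320 = -75.9320
C = P + (C − P) = 83.99 + (-75.9320) = 8.0580

€8.06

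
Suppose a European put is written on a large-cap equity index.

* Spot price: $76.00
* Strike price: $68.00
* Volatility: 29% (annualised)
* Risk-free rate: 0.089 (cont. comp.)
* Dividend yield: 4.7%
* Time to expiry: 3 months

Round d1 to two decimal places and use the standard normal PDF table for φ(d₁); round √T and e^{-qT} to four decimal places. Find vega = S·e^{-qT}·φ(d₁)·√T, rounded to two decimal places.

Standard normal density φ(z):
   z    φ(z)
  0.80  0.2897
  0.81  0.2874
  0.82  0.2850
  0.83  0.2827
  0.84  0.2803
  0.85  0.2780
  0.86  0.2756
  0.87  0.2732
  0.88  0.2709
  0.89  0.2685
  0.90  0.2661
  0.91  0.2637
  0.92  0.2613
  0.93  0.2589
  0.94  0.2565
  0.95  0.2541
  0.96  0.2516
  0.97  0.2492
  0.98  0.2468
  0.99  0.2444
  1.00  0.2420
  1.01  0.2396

9.90

σ√T = 0.29 × 0.5000 = 0.1450
ln(S/K) + (r − q + σ²/2)T = ln(76/68) + (0.089 − 0.047 + 0.29²/2)·0.25 = 0.1112 + 0.0210 = 0.1322
d₁ = 0.1322 / 0.1450 = 0.9120 → 0.91
√T = √0.25 = 0.5000
φ(d₁) = φ(0.91) = 0.2637
exp(−qT) = exp(−0.047·0.25) = 0.9883
vega = S·exp(−qT)·φ(d₁)·√T = 76·0.9883·0.2637·0.5000 = 9.9034
(Call and put vega coincide under Black-Scholes.)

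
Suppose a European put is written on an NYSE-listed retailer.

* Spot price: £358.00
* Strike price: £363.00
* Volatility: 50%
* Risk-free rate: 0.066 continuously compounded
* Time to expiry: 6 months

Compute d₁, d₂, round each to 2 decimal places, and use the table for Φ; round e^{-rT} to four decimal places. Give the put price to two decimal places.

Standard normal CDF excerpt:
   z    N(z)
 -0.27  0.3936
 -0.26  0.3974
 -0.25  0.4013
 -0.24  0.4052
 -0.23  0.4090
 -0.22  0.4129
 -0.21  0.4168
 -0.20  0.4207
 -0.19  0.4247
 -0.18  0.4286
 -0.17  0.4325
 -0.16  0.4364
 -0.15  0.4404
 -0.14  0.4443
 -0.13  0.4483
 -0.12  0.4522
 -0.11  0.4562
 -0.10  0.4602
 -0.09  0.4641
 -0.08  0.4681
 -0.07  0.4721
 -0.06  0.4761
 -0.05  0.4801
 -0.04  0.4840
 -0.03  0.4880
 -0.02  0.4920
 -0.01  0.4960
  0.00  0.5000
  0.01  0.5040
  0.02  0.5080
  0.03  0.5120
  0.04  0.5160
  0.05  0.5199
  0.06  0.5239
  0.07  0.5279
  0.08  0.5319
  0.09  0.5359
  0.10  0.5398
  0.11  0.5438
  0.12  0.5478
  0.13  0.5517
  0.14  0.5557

T = 0.5;  σ√T = 0.3536
ln(S/K) + (r + σ²/2)T = ln(358/363) + (0.066 + 0.5²/2)·0.5 = -0.0139 + 0.0955 = 0.0816
d₁ = 0.0816 / 0.3536 = 0.2309 ⇒ 0.23
d₂ = d₁ − σ√T = 0.2309 − 0.3536 = -0.1227 ⇒ -0.12
e^(−rT) = e^(−0.066·0.5) = 0.9675
P = 363·0.9675·N(0.12) − 358·N(-0.23) = 363·0.9675·0.5478 − 358·0.4090 = 192.3887 − 146.4220 = 45.9667

£45.97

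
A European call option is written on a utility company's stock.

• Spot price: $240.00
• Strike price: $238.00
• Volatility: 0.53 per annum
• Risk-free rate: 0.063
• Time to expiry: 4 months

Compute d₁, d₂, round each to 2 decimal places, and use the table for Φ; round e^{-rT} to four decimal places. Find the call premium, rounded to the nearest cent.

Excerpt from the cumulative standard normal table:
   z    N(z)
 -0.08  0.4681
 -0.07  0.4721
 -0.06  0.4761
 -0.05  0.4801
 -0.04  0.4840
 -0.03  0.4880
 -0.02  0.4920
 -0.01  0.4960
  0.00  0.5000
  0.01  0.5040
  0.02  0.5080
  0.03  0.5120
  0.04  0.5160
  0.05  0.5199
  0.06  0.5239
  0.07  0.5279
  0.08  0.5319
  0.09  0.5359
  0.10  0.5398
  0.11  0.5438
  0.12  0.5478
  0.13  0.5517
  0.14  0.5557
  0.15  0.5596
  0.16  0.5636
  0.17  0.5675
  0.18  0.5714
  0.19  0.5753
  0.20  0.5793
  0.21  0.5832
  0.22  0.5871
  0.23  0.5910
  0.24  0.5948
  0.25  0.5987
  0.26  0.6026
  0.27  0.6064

T = 0.3333;  σ√T = 0.3060
d₁ = [ln(240/238) + (0.063 + 0.53²/2)·0.3333] / 0.3060 = [0.0084 + 0.0678] / 0.3060 = 0.2490 ⇒ 0.25
d₂ = d₁ − σ√T = 0.2490 − 0.3060 = -0.0570 ⇒ -0.06
exp(−rT) = exp(−0.063·0.3333) = 0.9792
C = 240·N(0.25) − 238·0.9792·N(-0.06) = 240·0.5987 − 238·0.9792·0.4761 = 143.6880 − 110.9549 = 32.7331

$32.73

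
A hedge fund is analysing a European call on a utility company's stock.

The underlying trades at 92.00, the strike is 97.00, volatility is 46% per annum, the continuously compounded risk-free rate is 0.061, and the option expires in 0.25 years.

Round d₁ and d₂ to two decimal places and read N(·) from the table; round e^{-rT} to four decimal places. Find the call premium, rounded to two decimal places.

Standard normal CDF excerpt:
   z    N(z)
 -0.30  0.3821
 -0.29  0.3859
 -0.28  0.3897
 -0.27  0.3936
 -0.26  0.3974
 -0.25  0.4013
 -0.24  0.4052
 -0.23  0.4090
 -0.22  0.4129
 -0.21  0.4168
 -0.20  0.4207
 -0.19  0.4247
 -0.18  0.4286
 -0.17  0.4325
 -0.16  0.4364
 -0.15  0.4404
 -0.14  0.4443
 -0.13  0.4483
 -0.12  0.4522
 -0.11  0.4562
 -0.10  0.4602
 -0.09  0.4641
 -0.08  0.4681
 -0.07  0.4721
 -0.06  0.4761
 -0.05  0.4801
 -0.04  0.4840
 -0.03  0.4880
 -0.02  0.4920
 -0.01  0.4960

T = 0.25;  σ√T = 0.2300
d₁ = [ln(92/97) + (0.061 + 0.46²/2)·0.25] / 0.2300 = [-0.0529 + 0.0417] / 0.2300 = -0.0488 ≈ -0.05
d₂ = d₁ − σ√T = -0.0488 − 0.2300 = -0.2788 ≈ -0.28
exp(−rT) = exp(−0.061·0.25) = 0.9849
N(d₁) = N(-0.05) = 0.4801;  N(d₂) = N(-0.28) = 0.3897
C = 92·0.4801 − 97·0.9849·0.3897 = 44.1692 − 37.2301 = 6.9391

6.94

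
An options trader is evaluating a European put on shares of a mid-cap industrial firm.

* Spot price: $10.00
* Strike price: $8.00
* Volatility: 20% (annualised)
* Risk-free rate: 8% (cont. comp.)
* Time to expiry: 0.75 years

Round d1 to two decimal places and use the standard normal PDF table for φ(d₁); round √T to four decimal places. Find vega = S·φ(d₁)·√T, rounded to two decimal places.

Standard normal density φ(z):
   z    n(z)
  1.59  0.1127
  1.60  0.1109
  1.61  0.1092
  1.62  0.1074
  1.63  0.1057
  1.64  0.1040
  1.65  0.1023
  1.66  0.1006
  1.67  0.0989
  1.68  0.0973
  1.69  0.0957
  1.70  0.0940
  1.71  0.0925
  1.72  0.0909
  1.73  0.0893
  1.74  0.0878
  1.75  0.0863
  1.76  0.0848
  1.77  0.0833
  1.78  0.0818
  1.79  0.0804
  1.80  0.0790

0.79

σ√T = 0.2·√0.75 = 0.1732
ln(S/K) + (r + σ²/2)T = ln(10/8) + (0.08 + 0.2²/2)·0.75 = 0.2231 + 0.0750 = 0.2981
d₁ = 0.2981 / 0.1732 = 1.7213 → 1.72
√T = √0.75 = 0.8660
φ(d₁) = φ(1.72) = 0.0909
vega = S·φ(d₁)·√T = 10·0.0909·0.8660 = 0.7872
(The call has the same vega.)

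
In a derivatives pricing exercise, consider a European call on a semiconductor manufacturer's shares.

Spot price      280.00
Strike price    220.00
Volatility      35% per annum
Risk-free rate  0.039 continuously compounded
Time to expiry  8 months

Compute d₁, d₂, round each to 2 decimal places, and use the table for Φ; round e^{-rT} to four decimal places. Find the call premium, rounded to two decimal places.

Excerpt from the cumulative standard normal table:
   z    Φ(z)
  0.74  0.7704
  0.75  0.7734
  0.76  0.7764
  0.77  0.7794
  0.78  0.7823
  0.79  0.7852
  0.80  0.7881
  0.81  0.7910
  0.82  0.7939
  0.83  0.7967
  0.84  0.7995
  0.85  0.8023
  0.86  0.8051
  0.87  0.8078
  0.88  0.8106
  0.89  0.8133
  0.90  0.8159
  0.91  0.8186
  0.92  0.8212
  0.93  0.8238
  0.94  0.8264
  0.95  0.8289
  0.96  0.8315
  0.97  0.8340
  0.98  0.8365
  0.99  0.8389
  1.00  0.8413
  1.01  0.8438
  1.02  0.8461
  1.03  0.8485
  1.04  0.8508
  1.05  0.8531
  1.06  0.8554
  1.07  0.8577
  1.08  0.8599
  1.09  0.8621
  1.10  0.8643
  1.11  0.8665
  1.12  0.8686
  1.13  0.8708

72.47

σ√T = 0.35 × 0.8165 = 0.2858
d₁ = [ln(280/220) + (0.039 + ½·0.35²)·0.6667] / (σ√T) = (0.2412 + 0.0668) / 0.2858 = 1.0778 ⇒ 1.08
d₂ = 1.0778 − 0.2858 = 0.7920 ⇒ 0.79
exp(−rT) = exp(−0.039·0.6667) = 0.9743
C = 280·N(1.08) − 220·0.9743·N(0.79) = 280·0.8599 − 220·0.9743·0.7852 = 240.7720 − 168.3045 = 72.4675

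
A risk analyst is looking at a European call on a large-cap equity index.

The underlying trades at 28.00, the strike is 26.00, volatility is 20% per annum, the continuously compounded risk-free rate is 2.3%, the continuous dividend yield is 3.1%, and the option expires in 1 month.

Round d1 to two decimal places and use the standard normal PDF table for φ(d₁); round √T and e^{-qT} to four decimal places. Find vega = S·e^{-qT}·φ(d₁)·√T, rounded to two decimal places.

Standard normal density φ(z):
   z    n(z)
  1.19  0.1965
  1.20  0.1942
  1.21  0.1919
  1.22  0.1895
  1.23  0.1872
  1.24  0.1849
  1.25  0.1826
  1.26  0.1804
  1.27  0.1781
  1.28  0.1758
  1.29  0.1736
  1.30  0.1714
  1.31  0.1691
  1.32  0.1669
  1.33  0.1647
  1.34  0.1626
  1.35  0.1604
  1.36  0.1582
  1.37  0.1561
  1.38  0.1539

σ√T = 0.2·√0.08333 = 0.0577
d₁ = [ln(28/26) + (0.023 − 0.031 + 0.2²/2)·0.08333] / 0.0577 = [0.0741 + 0.0010] / 0.0577 = 1.3009 → 1.30
√T = √0.08333 = 0.2887
φ(d₁) = φ(1.30) = 0.1714
exp(−qT) = exp(−0.031·0.08333) = 0.9974
vega = S·exp(−qT)·φ(d₁)·√T = 28·0.9974·0.1714·0.2887 = 1.3819

1.38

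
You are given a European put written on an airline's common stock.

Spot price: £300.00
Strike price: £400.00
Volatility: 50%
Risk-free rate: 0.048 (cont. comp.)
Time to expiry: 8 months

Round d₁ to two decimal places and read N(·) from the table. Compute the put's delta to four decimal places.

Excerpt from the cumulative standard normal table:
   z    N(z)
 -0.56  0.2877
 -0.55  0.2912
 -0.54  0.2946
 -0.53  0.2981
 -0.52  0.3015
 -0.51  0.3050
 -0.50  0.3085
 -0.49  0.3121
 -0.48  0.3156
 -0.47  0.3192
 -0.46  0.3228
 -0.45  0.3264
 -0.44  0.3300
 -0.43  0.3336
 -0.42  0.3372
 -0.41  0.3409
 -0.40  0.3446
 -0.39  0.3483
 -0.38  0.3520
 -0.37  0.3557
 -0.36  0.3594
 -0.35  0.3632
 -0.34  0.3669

-0.6628

T = 0.6667;  σ√T = 0.4082
d₁ = [ln(300/400) + (0.048 + 0.5²/2)·0.6667] / 0.4082 = [-0.2877 + 0.1153] / 0.4082 = -0.4222 ≈ -0.42
N(d₁) = N(-0.42) = 0.3372
Δ_put = N(d₁) − 1 = 0.3372 − 1 = -0.6628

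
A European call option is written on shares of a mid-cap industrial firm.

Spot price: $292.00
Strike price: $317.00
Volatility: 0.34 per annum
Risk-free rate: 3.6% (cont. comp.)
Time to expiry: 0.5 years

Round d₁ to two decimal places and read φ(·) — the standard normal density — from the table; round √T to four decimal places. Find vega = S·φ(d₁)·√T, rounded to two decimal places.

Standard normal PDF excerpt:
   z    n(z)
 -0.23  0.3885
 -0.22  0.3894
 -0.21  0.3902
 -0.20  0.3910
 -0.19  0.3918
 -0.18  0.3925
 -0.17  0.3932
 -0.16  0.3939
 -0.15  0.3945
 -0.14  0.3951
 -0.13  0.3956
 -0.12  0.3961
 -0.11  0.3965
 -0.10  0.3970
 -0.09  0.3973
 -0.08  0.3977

T = 0.5;  σ√T = 0.2404
d₁ = [ln(292/317) + (0.036 + 0.34²/2)·0.5] / 0.2404 = [-0.0821 + 0.0469] / 0.2404 = -0.1466 → -0.15
√T = √0.5 = 0.7071
φ(d₁) = φ(-0.15) = 0.3945
vega = S·φ(d₁)·√T = 292·0.3945·0.7071 = 81.4537

81.45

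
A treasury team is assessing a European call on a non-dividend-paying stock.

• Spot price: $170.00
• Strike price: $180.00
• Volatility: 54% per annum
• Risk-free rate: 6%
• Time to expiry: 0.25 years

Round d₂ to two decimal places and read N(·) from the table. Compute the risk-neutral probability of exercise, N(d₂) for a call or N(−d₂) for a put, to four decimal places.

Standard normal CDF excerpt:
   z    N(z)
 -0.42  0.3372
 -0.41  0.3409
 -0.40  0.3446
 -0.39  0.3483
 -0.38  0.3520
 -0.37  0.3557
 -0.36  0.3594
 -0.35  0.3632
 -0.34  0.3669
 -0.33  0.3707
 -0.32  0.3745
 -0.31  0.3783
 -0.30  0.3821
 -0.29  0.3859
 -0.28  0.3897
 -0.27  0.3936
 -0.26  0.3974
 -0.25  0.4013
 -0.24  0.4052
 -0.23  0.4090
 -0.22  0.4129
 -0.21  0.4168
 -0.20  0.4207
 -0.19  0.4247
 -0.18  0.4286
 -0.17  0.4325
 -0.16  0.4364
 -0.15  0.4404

T = 0.25;  σ√T = 0.2700
d₁ = [ln(170/180) + (0.06 + ½·0.54²)·0.25] / (σ√T) = (-0.0572 + 0.0515) / 0.2700 = -0.0211 ≈ -0.02
d₂ = -0.0211 − 0.2700 = -0.2911 ≈ -0.29
Pr(exercise) under Q = N(d₂) = 0.3859

0.3859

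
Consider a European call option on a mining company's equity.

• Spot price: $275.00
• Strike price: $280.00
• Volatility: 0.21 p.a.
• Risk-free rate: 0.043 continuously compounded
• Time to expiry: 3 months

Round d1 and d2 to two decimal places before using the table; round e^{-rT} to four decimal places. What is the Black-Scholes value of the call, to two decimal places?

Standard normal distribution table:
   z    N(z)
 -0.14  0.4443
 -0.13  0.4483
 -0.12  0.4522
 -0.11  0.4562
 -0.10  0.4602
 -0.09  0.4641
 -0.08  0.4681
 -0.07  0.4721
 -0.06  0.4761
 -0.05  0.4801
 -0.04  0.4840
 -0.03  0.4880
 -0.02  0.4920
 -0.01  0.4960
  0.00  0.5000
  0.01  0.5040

T = 0.25;  σ√T = 0.1050
d₁ = [ln(275/280) + (0.043 + ½·0.21²)·0.25] / (σ√T) = (-0.0180 + 0.0163) / 0.1050 = -0.0167 which rounds to -0.02
d₂ = -0.0167 − 0.1050 = -0.1217 which rounds to -0.12
exp(−rT) = exp(−0.043·0.25) = 0.9893
N(d₁) = N(-0.02) = 0.4920;  N(d₂) = N(-0.12) = 0.4522
C = 275·0.4920 − 280·0.9893·0.4522 = 135.3000 − 125.2612 = 10.0388

$10.04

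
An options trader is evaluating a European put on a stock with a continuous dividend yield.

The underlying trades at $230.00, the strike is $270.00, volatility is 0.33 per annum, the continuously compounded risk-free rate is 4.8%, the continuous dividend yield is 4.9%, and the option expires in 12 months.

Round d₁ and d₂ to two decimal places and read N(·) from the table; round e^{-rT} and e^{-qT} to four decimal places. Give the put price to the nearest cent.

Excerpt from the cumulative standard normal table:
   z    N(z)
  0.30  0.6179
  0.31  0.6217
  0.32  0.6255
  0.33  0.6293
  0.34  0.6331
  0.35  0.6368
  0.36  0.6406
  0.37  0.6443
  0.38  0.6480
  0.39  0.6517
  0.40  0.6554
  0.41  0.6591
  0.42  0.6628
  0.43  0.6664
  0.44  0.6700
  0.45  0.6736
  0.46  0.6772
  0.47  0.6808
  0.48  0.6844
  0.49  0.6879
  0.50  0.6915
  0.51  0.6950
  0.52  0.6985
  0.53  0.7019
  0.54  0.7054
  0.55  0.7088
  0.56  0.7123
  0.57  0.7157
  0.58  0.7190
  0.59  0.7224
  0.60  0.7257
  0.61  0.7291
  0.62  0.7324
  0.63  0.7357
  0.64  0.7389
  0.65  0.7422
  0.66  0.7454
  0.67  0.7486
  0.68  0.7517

$54.01

T = 1;  σ√T = 0.3300
ln(S/K) + (r − q + σ²/2)T = ln(230/270) + (0.048 − 0.049 + 0.33²/2)·1 = -0.1603 + 0.0535 = -0.1069
d₁ = -0.1069 / 0.3300 = -0.3239 → -0.32
d₂ = d₁ − σ√T = -0.3239 − 0.3300 = -0.6539 → -0.65
exp(−qT) = exp(−0.049·1) = 0.9522;  exp(−rT) = exp(−0.048·1) = 0.9531
N(−d₂) = N(0.65) = 0.7422;  N(−d₁) = N(0.32) = 0.6255
P = 270·0.9531·0.7422 − 230·0.9522·0.6255 = 190.9955 − 136.9883 = 54.0073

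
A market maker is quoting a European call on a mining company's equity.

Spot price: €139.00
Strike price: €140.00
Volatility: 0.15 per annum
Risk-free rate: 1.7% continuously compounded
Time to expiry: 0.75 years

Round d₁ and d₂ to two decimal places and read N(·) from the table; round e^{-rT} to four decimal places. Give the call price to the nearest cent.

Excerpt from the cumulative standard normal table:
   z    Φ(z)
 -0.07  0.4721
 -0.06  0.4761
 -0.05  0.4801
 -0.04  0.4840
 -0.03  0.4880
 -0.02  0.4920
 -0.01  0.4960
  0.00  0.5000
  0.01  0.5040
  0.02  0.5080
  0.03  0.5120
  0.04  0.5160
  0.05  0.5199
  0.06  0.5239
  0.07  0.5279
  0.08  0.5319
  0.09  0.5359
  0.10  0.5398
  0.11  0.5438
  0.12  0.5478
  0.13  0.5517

€7.58

σ√T = 0.15 × 0.8660 = 0.1299
d₁ = [ln(139/140) + (0.017 + 0.15²/2)·0.75] / 0.1299 = [-0.0072 + 0.0212] / 0.1299 = 0.1079 ≈ 0.11
d₂ = d₁ − σ√T = 0.1079 − 0.1299 = -0.0220 ≈ -0.02
exp(−rT) = exp(−0.017·0.75) = 0.9873
N(d₁) = N(0.11) = 0.5438;  N(d₂) = N(-0.02) = 0.4920
C = 139·0.5438 − 140·0.9873·0.4920 = 75.5882 − 68.0052 = 7.5830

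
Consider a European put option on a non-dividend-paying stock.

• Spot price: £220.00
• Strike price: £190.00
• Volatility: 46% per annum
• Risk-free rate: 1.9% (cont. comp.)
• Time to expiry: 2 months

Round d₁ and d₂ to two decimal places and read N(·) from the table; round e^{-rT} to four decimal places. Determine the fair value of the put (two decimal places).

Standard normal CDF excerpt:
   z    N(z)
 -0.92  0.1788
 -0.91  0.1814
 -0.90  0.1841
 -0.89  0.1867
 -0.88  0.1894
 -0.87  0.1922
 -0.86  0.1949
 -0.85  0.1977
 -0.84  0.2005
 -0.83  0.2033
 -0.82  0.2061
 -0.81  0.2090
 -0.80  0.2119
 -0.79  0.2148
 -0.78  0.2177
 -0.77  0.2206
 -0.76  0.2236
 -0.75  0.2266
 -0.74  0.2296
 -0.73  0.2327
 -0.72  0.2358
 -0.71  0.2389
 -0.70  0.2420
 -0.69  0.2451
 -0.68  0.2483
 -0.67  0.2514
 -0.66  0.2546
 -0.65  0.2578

T = 0.1667;  σ√T = 0.1878
d₁ = [ln(220/190) + (0.019 + 0.46²/2)·0.1667] / 0.1878 = [0.1466 + 0.0208] / 0.1878 = 0.8914 ⇒ 0.89
d₂ = d₁ − σ√T = 0.8914 − 0.1878 = 0.7036 ⇒ 0.70
e^(−rT) = e^(−0.019·0.1667) = 0.9968
N(−d₂) = N(-0.70) = 0.2420;  N(−d₁) = N(-0.89) = 0.1867
P = 190·0.9968·0.2420 − 220·0.1867 = 45.8329 − 41.0740 = 4.7589

£4.76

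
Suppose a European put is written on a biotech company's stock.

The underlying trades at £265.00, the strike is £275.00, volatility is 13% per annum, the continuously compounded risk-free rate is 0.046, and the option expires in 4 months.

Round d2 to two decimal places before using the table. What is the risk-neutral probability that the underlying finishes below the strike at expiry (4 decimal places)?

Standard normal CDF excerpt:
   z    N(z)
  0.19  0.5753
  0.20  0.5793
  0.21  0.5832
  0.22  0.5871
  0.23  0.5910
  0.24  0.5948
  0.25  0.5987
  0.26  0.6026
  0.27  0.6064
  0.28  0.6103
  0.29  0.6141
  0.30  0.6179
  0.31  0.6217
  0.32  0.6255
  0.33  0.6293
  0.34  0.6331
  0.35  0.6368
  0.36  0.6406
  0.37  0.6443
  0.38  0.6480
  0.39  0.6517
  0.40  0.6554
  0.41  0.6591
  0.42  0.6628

0.6293

σ√T = 0.13 × 0.5774 = 0.0751
d₁ = [ln(265/275) + (0.046 + 0.13²/2)·0.3333] / 0.0751 = [-0.0370 + 0.0181] / 0.0751 = -0.2517 → -0.25
d₂ = d₁ − σ√T = -0.2517 − 0.0751 = -0.3268 → -0.33
Risk-neutral Pr[S_T < K] = N(−d₂) = N(0.33) = 0.6293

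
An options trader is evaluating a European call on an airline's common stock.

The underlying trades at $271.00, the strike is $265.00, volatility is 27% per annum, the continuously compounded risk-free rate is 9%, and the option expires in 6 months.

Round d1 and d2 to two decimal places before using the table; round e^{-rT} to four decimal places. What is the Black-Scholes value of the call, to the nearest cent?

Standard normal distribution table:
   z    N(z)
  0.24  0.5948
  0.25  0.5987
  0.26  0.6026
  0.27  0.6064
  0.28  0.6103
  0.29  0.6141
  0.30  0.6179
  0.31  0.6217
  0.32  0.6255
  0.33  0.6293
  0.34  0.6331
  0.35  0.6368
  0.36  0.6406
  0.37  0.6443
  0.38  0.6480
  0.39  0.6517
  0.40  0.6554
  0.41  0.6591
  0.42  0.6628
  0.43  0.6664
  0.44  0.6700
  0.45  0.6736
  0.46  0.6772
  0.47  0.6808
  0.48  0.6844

T = 0.5;  σ√T = 0.1909
ln(S/K) + (r + σ²/2)T = ln(271/265) + (0.09 + 0.27²/2)·0.5 = 0.0224 + 0.0632 = 0.0856
d₁ = 0.0856 / 0.1909 = 0.4484 which rounds to 0.45
d₂ = d₁ − σ√T = 0.4484 − 0.1909 = 0.2575 which rounds to 0.26
exp(−rT) = exp(−0.09·0.5) = 0.9560
C = 271·N(0.45) − 265·0.9560·N(0.26) = 271·0.6736 − 265·0.9560·0.6026 = 182.5456 − 152.6627 = 29.8829

$29.88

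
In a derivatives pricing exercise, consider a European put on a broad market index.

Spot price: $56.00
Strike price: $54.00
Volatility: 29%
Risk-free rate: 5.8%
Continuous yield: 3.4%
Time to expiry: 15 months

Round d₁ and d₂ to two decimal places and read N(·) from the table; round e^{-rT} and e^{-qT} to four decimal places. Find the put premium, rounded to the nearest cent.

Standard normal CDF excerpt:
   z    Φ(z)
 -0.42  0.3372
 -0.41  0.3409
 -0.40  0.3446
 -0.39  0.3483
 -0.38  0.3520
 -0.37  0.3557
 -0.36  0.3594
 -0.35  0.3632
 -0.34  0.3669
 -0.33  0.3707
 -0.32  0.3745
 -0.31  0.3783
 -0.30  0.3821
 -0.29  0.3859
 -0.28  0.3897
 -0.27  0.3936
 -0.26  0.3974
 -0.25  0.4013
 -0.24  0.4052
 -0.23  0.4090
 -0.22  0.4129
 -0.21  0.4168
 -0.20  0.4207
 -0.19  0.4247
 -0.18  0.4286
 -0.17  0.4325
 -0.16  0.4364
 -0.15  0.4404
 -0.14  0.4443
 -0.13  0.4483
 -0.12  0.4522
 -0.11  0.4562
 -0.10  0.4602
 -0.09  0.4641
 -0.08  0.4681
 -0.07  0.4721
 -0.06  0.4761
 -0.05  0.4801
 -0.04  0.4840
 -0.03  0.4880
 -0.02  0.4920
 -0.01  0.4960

T = 1.25;  σ√T = 0.3242
d₁ = [ln(56/54) + (0.058 − 0.034 + ½·0.29²)·1.25] / (σ√T) = (0.0364 + 0.0826) / 0.3242 = 0.3668 ≈ 0.37
d₂ = 0.3668 − 0.3242 = 0.0426 ≈ 0.04
e^(−qT) = e^(−0.034·1.25) = 0.9584;  e^(−rT) = e^(−0.058·1.25) = 0.9301
N(−d₂) = N(-0.04) = 0.4840;  N(−d₁) = N(-0.37) = 0.3557
P = 54·0.9301·0.4840 − 56·0.9584·0.3557 = 24.3091 − 19.0906 = 5.2185

$5.22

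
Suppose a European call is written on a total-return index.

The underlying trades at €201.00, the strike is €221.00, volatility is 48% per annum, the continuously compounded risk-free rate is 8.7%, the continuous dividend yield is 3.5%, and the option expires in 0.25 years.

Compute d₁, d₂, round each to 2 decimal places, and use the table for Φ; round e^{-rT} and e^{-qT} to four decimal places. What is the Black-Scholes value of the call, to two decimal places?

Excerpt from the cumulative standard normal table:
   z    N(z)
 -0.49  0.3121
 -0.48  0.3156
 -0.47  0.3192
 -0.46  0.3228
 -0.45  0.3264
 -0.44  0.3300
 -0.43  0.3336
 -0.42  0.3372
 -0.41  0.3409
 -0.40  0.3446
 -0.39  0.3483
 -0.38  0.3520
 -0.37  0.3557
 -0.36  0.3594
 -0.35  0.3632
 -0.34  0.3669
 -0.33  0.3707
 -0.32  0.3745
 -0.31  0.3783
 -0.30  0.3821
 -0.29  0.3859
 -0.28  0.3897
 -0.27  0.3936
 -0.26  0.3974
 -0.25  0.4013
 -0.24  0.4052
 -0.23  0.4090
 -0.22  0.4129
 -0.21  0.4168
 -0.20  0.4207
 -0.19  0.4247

σ√T = 0.48 × 0.5000 = 0.2400
d₁ = [ln(201/221) + (0.087 − 0.035 + 0.48²/2)·0.25] / 0.2400 = [-0.0949 + 0.0418] / 0.2400 = -0.2211 ≈ -0.22
d₂ = d₁ − σ√T = -0.2211 − 0.2400 = -0.4611 ≈ -0.46
exp(−qT) = exp(−0.035·0.25) = 0.9913;  exp(−rT) = exp(−0.087·0.25) = 0.9785
C = 201·0.9913·N(-0.22) − 221·0.9785·N(-0.46) = 201·0.9913·0.4129 − 221·0.9785·0.3228 = 82.2709 − 69.8050 = 12.4658

€12.47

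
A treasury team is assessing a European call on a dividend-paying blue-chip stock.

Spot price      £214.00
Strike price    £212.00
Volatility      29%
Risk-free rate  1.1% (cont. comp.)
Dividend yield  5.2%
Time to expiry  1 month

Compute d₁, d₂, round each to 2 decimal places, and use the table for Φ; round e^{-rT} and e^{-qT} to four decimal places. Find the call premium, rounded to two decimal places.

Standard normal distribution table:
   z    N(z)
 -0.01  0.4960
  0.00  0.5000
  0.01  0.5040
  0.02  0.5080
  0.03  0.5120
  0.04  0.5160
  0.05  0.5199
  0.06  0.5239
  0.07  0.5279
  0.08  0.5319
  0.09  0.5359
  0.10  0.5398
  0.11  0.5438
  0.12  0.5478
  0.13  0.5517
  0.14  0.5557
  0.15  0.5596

£7.43

σ√T = 0.29 × 0.2887 = 0.0837
d₁ = [ln(214/212) + (0.011 − 0.052 + ½·0.29²)·0.08333] / (σ√T) = (0.0094 + 0.0001) / 0.0837 = 0.1132 → 0.11
d₂ = 0.1132 − 0.0837 = 0.0295 → 0.03
exp(−qT) = exp(−0.052·0.08333) = 0.9957;  exp(−rT) = exp(−0.011·0.08333) = 0.9991
N(d₁) = N(0.11) = 0.5438;  N(d₂) = N(0.03) = 0.5120
C = 214·0.9957·0.5438 − 212·0.9991·0.5120 = 115.8728 − 108.4463 = 7.4265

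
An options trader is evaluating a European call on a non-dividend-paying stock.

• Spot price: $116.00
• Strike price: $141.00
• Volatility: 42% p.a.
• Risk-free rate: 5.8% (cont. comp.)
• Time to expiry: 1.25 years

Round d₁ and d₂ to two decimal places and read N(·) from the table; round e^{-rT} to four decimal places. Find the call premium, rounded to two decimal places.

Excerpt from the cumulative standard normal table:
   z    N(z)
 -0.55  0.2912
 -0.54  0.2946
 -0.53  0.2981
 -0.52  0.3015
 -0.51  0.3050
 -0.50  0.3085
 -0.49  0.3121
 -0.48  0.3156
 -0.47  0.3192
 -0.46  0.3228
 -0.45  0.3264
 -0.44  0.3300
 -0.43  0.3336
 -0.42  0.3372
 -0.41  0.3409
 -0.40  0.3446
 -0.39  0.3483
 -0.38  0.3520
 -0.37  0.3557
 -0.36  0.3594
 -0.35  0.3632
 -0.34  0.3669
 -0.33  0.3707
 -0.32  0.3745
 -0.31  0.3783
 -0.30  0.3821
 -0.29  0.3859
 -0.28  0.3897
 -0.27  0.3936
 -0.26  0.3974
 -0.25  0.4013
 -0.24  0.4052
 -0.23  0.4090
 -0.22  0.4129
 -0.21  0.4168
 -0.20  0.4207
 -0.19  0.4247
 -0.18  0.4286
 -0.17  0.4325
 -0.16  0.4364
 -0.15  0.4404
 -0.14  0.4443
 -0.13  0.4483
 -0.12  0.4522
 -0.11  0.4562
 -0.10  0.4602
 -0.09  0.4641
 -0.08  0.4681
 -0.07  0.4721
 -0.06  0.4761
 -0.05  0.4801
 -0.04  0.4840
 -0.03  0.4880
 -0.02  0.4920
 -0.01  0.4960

$16.15

σ√T = 0.42·√1.25 = 0.4696
d₁ = [ln(116/141) + (0.058 + 0.42²/2)·1.25] / 0.4696 = [-0.1952 + 0.1827] / 0.4696 = -0.0264 → -0.03
d₂ = d₁ − σ√T = -0.0264 − 0.4696 = -0.4960 → -0.50
e^(−rT) = e^(−0.058·1.25) = 0.9301
N(d₁) = N(-0.03) = 0.4880;  N(d₂) = N(-0.50) = 0.3085
C = 116·0.4880 − 141·0.9301·0.3085 = 56.6080 − 40.4580 = 16.1500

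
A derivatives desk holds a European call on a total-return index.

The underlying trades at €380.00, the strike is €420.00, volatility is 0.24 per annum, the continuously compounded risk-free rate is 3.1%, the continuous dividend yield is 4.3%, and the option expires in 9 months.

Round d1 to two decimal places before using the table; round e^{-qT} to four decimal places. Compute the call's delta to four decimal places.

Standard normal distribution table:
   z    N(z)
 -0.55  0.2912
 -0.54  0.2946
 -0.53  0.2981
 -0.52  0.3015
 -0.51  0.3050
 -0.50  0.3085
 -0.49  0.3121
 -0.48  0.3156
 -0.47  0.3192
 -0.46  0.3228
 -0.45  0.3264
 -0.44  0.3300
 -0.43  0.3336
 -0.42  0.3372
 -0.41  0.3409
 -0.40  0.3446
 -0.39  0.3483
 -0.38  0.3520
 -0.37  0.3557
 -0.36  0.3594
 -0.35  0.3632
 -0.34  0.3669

σ√T = 0.24 × 0.8660 = 0.2078
ln(S/K) + (r − q + σ²/2)T = ln(380/420) + (0.031 − 0.043 + 0.24²/2)·0.75 = -0.1001 + 0.0126 = -0.0875
d₁ = -0.0875 / 0.2078 = -0.4209 which rounds to -0.42
N(d₁) = N(-0.42) = 0.3372
Δ_call = exp(−qT)·N(d₁) = 0.9683·0.3372 = 0.3265

0.3265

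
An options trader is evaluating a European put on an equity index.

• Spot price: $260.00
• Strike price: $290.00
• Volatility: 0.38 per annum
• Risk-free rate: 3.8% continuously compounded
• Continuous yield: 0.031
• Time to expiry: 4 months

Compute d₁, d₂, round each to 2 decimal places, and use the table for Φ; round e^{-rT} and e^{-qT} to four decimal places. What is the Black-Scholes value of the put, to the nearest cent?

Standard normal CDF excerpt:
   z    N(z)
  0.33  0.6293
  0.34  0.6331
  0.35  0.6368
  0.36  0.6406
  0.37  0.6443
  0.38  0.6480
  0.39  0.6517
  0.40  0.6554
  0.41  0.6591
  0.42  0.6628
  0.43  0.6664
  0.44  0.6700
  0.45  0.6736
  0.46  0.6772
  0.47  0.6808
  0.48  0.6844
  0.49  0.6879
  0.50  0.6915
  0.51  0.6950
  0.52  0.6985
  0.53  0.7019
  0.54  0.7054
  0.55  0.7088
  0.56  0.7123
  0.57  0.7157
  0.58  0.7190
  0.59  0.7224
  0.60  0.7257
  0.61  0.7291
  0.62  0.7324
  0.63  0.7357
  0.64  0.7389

σ√T = 0.38·√0.3333 = 0.2194
d₁ = [ln(260/290) + (0.038 − 0.031 + ½·0.38²)·0.3333] / (σ√T) = (-0.1092 + 0.0264) / 0.2194 = -0.3774 → -0.38
d₂ = -0.3774 − 0.2194 = -0.5968 → -0.60
exp(−qT) = exp(−0.031·0.3333) = 0.9897;  exp(−rT) = exp(−0.038·0.3333) = 0.9874
P = 290·0.9874·N(0.60) − 260·0.9897·N(0.38) = 290·0.9874·0.7257 − 260·0.9897·0.6480 = 207.8013 − 166.7447 = 41.0566

$41.06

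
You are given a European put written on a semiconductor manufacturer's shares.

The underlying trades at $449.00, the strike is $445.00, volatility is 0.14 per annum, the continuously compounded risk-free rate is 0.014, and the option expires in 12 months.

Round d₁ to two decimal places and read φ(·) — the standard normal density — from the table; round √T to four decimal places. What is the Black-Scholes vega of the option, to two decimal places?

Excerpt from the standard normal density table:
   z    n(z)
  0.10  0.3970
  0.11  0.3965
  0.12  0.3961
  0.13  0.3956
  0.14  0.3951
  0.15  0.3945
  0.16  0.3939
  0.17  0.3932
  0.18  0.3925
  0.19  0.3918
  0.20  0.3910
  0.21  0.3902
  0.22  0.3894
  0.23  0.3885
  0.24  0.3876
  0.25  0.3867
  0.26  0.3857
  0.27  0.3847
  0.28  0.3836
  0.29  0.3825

174.44

T = 1;  σ√T = 0.1400
d₁ = [ln(449/445) + (0.014 + 0.14²/2)·1] / 0.1400 = [0.0089 + 0.0238] / 0.1400 = 0.2339 which rounds to 0.23
√T = √1 = 1.0000
φ(d₁) = φ(0.23) = 0.3885
vega = S·φ(d₁)·√T = 449·0.3885·1.0000 = 174.4365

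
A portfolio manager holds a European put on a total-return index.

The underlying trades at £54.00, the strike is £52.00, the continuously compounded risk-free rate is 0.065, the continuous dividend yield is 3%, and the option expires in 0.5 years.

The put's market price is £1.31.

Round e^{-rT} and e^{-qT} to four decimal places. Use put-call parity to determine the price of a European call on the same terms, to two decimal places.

exp(−qT) = exp(−0.03·0.5) = 0.9851;  exp(−rT) = exp(−0.065·0.5) = 0.9680
Put-call parity: C − P = S·e^(−qT) − K·e^(−rT) = 54·0.9851 − 52·0.9680 = 53.1954 − 50.3360 = 2.8594
C = P + (C − P) = 1.31 + (2.8594) = 4.1694

£4.17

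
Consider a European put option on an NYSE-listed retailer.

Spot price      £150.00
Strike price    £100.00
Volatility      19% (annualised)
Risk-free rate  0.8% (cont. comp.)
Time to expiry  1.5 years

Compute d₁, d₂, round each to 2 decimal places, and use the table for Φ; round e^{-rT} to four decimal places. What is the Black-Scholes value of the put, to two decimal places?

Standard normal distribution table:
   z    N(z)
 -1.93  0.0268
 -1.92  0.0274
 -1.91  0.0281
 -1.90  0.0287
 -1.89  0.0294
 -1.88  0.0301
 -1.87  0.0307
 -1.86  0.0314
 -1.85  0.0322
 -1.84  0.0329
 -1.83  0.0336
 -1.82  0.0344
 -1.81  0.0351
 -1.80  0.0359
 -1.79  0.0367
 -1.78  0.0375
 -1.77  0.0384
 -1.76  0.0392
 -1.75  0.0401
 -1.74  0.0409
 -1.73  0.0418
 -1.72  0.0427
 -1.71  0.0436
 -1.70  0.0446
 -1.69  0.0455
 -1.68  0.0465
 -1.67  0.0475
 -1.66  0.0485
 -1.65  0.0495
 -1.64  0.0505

£0.38

σ√T = 0.19 × 1.2247 = 0.2327
d₁ = [ln(150/100) + (0.008 + 0.19²/2)·1.5] / 0.2327 = [0.4055 + 0.0391] / 0.2327 = 1.9103 which rounds to 1.91
d₂ = d₁ − σ√T = 1.9103 − 0.2327 = 1.6776 which rounds to 1.68
exp(−rT) = exp(−0.008·1.5) = 0.9881
N(−d₂) = N(-1.68) = 0.0465;  N(−d₁) = N(-1.91) = 0.0281
P = 100·0.9881·0.0465 − 150·0.0281 = 4.5947 − 4.2150 = 0.3797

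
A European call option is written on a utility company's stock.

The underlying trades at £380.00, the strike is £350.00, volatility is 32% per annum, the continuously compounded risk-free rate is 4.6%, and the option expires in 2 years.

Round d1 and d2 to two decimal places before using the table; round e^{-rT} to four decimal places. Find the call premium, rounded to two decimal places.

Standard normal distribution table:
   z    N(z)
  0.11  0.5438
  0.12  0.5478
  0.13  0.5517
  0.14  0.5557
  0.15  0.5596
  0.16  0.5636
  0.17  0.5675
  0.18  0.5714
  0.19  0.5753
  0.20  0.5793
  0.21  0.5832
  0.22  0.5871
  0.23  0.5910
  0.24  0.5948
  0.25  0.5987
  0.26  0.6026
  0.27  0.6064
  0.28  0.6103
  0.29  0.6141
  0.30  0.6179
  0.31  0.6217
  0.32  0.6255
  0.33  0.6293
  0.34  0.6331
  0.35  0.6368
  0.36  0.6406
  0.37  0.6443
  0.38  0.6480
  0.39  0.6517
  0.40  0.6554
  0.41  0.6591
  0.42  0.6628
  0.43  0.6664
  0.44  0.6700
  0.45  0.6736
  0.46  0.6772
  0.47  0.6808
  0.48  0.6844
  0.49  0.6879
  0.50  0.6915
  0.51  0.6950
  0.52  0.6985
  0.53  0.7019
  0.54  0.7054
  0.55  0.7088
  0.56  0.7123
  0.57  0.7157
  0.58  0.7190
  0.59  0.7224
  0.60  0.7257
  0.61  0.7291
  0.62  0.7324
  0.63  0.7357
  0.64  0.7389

£97.14

σ√T = 0.32·√2 = 0.4525
ln(S/K) + (r + σ²/2)T = ln(380/350) + (0.046 + 0.32²/2)·2 = 0.0822 + 0.1944 = 0.2766
d₁ = 0.2766 / 0.4525 = 0.6113 which rounds to 0.61
d₂ = d₁ − σ√T = 0.6113 − 0.4525 = 0.1587 which rounds to 0.16
e^(−rT) = e^(−0.046·2) = 0.9121
C = 380·N(0.61) − 350·0.9121·N(0.16) = 380·0.7291 − 350·0.9121·0.5636 = 277.0580 − 179.9208 = 97.1372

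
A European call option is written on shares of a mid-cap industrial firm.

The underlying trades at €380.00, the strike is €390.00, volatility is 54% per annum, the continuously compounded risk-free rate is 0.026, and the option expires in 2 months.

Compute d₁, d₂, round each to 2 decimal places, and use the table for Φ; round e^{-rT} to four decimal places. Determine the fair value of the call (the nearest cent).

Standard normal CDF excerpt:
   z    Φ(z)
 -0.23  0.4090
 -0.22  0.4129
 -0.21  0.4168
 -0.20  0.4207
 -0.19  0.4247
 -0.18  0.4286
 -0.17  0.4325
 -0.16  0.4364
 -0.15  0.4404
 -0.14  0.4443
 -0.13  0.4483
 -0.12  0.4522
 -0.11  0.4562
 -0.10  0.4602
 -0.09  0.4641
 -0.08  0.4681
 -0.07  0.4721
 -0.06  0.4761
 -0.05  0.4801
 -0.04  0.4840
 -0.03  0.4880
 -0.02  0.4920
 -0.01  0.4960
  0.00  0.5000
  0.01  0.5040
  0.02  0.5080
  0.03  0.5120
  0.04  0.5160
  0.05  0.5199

σ√T = 0.54 × 0.4082 = 0.2205
d₁ = [ln(380/390) + (0.026 + 0.54²/2)·0.1667] / 0.2205 = [-0.0260 + 0.0286] / 0.2205 = 0.0121 → 0.01
d₂ = d₁ − σ√T = 0.0121 − 0.2205 = -0.2084 → -0.21
exp(−rT) = exp(−0.026·0.1667) = 0.9957
N(d₁) = N(0.01) = 0.5040;  N(d₂) = N(-0.21) = 0.4168
C = 380·0.5040 − 390·0.9957·0.4168 = 191.5200 − 161.8530 = 29.6670

€29.67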